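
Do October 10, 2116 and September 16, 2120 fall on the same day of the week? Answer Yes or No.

From Oct 10, 2116 to Sep 16, 2120 is 1437 days.
1437 mod 7 = 2, so they are different weekdays.
(Oct 10, 2116 is a Saturday; Sep 16, 2120 is a Monday.)

No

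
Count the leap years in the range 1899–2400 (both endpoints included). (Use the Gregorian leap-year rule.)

Multiples of 4 in [1899,2400]: 126.
Of those, multiples of 100: 6 (not leap unless ÷400).
Multiples of 400: 2.
Leap years = 126 − 6 + 2 = 122.

122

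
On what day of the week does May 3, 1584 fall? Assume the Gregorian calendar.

Doomsday rule: the anchor day for the 1500s is Wednesday. For year 84: 84÷12 = 7 r 0, and 0÷4 = 0, so 7+0+0 = 7.
Wednesday + 7 ≡ Wednesday — that's 1584's doomsday.
In May the doomsday date is May 9.
May 3 is 6 days before May 9; 6 mod 7 = 6, so Wednesday − 6 = Thursday.

Thursday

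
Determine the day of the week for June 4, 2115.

January 1, 2115 is a Tuesday.
Jan 1, 2115 → Feb 1, 2115: 31 days (January has 31).
Feb 1, 2115 → Mar 1, 2115: 28 days (February has 28).
Mar 1, 2115 → Apr 1, 2115: 31 days (March has 31).
Apr 1, 2115 → May 1, 2115: 30 days (April has 30).
May 1, 2115 → Jun 1, 2115: 31 days (May has 31).
Jun 1, 2115 → Jun 4, 2115: 3 days.
Total: 154 days.
154 mod 7 = 0, so Tuesday + 0 = Tuesday.

Tuesday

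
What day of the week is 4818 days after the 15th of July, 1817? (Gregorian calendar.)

Jul 15, 1817 is a Tuesday.
4818 mod 7 = 2, so 4818 days after a Tuesday is Tuesday + 2 = Thursday.

Thursday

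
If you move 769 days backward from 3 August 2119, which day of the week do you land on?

Friday

Aug 3, 2119 is a Thursday.
769 mod 7 = 6, so 769 days before a Thursday is Thursday − 6 = Friday.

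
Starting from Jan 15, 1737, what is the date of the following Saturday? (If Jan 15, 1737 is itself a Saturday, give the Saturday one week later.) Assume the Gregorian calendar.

Jan 15, 1737 is a Tuesday.
From Tuesday to the next Saturday is 4 days.
Jan 15, 1737 + 4 = Jan 19, 1737.

January 19, 1737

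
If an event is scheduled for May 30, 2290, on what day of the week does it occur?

Friday

Doomsday rule: the anchor day for the 2200s is Friday. For year 90: 90÷12 = 7 r 6, and 6÷4 = 1, so 7+6+1 = 14.
Friday + 14 ≡ Friday — that's 2290's doomsday.
In May the doomsday date is May 9.
May 30 is 21 days after May 9; 21 mod 7 = 0, so Friday + 0 = Friday.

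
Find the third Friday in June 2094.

June 1, 2094 is a Tuesday.
The first Friday is therefore June 4 (3 days later).
The third Friday is 4 + 2×7 = June 18.

June 18, 2094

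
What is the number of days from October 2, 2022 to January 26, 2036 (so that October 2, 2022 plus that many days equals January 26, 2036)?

4864

Oct 2, 2022 → Oct 2, 2023: 365 days.
Oct 2, 2023 → Oct 2, 2024: 366 days (Feb 29, 2024 is in that span).
Oct 2, 2024 → Oct 2, 2025: 365 days.
Oct 2, 2025 → Oct 2, 2026: 365 days.
Oct 2, 2026 → Oct 2, 2027: 365 days.
Oct 2, 2027 → Oct 2, 2028: 366 days (Feb 29, 2028 is in that span).
Oct 2, 2028 → Oct 2, 2029: 365 days.
Oct 2, 2029 → Oct 2, 2030: 365 days.
Oct 2, 2030 → Oct 2, 2031: 365 days.
Oct 2, 2031 → Oct 2, 2032: 366 days (Feb 29, 2032 is in that span).
Oct 2, 2032 → Oct 2, 2033: 365 days.
Oct 2, 2033 → Oct 2, 2034: 365 days.
Oct 2, 2034 → Oct 2, 2035: 365 days.
Oct 2, 2035 → Nov 2, 2035: 31 days (October has 31).
Nov 2, 2035 → Dec 2, 2035: 30 days (November has 30).
Dec 2, 2035 → Jan 2, 2036: 31 days (December has 31).
Jan 2, 2036 → Jan 26, 2036: 24 days.
Total: 4864 days.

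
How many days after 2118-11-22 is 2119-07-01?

221

Nov 22, 2118 → Dec 22, 2118: 30 days (November has 30).
Dec 22, 2118 → Jan 22, 2119: 31 days (December has 31).
Jan 22, 2119 → Feb 22, 2119: 31 days (January has 31).
Feb 22, 2119 → Mar 22, 2119: 28 days (February has 28).
Mar 22, 2119 → Apr 22, 2119: 31 days (March has 31).
Apr 22, 2119 → May 22, 2119: 30 days (April has 30).
May 22, 2119 → Jun 22, 2119: 31 days (May has 31).
Jun 22, 2119 → Jul 1, 2119: 9 days.
Total: 221 days.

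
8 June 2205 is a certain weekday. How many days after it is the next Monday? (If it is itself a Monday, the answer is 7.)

Jun 8, 2205 is a Saturday.
From Saturday to the next Monday is 2 days.

2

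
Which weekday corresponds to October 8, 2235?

Doomsday rule: the anchor day for the 2200s is Friday. For year 35: 35÷12 = 2 r 11, and 11÷4 = 2, so 2+11+2 = 15.
Friday + 15 ≡ Saturday — that's 2235's doomsday.
In October the doomsday date is Oct 10.
Oct 8 is 2 days before Oct 10; 2 mod 7 = 2, so Saturday − 2 = Thursday.

Thursday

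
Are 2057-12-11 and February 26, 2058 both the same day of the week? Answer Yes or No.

Yes

From Dec 11, 2057 to Feb 26, 2058 is 77 days.
77 mod 7 = 0, so they are the same weekday.
(Dec 11, 2057 is a Tuesday; Feb 26, 2058 is a Tuesday.)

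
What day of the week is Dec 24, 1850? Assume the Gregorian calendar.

Tuesday

January 1, 1850 is a Tuesday.
Jan 1, 1850 → Feb 1, 1850: 31 days (January has 31).
Feb 1, 1850 → Mar 1, 1850: 28 days (February has 28).
Mar 1, 1850 → Apr 1, 1850: 31 days (March has 31).
Apr 1, 1850 → May 1, 1850: 30 days (April has 30).
May 1, 1850 → Jun 1, 1850: 31 days (May has 31).
Jun 1, 1850 → Jul 1, 1850: 30 days (June has 30).
Jul 1, 1850 → Aug 1, 1850: 31 days (July has 31).
Aug 1, 1850 → Sep 1, 1850: 31 days (August has 31).
Sep 1, 1850 → Oct 1, 1850: 30 days (September has 30).
Oct 1, 1850 → Nov 1, 1850: 31 days (October has 31).
Nov 1, 1850 → Dec 1, 1850: 30 days (November has 30).
Dec 1, 1850 → Dec 24, 1850: 23 days.
Total: 357 days.
357 mod 7 = 0, so Tuesday + 0 = Tuesday.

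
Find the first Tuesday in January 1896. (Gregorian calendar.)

January 7, 1896

January 1, 1896 is a Wednesday.
The first Tuesday is therefore January 7 (6 days later).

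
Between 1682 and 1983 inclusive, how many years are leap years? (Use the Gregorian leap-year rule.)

Multiples of 4 in [1682,1983]: 75.
Of those, multiples of 100: 3 (not leap unless ÷400).
Multiples of 400: 0.
Leap years = 75 − 3 + 0 = 72.

72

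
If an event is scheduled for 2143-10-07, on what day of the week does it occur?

Monday

Doomsday rule: the anchor day for the 2100s is Sunday. For year 43: 43÷12 = 3 r 7, and 7÷4 = 1, so 3+7+1 = 11.
Sunday + 11 ≡ Thursday — that's 2143's doomsday.
In October the doomsday date is Oct 10.
Oct 7 is 3 days before Oct 10; 3 mod 7 = 3, so Thursday − 3 = Monday.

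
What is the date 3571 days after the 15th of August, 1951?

+366 (one year; includes Feb 29, 1952) → Aug 15, 1952 (3205 left).
+365 (one year) → Aug 15, 1953 (2840 left).
+365 (one year) → Aug 15, 1954 (2475 left).
+365 (one year) → Aug 15, 1955 (2110 left).
+366 (one year; includes Feb 29, 1956) → Aug 15, 1956 (1744 left).
+365 (one year) → Aug 15, 1957 (1379 left).
+365 (one year) → Aug 15, 1958 (1014 left).
+365 (one year) → Aug 15, 1959 (649 left).
+366 (one year; includes Feb 29, 1960) → Aug 15, 1960 (283 left).
Aug has 31 days: +17 → Sep 1, 1960 (266 left).
Sep has 30 days: +30 → Oct 1, 1960 (236 left).
Oct has 31 days: +31 → Nov 1, 1960 (205 left).
Nov has 30 days: +30 → Dec 1, 1960 (175 left).
Dec has 31 days: +31 → Jan 1, 1961 (144 left).
Jan has 31 days: +31 → Feb 1, 1961 (113 left).
Feb has 28 days: +28 → Mar 1, 1961 (85 left).
Mar has 31 days: +31 → Apr 1, 1961 (54 left).
Apr has 30 days: +30 → May 1, 1961 (24 left).
+24 → May 25, 1961.

May 25, 1961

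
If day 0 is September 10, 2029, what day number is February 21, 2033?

1260

Sep 10, 2029 → Sep 10, 2030: 365 days.
Sep 10, 2030 → Sep 10, 2031: 365 days.
Sep 10, 2031 → Sep 10, 2032: 366 days (Feb 29, 2032 is in that span).
Sep 10, 2032 → Oct 10, 2032: 30 days (September has 30).
Oct 10, 2032 → Nov 10, 2032: 31 days (October has 31).
Nov 10, 2032 → Dec 10, 2032: 30 days (November has 30).
Dec 10, 2032 → Jan 10, 2033: 31 days (December has 31).
Jan 10, 2033 → Feb 10, 2033: 31 days (January has 31).
Feb 10, 2033 → Feb 21, 2033: 11 days.
Total: 1260 days.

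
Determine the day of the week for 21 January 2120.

Doomsday rule: the anchor day for the 2100s is Sunday. For year 20: 20÷12 = 1 r 8, and 8÷4 = 2, so 1+8+2 = 11.
Sunday + 11 ≡ Thursday — that's 2120's doomsday.
In January the doomsday date is Jan 4 (2120 is a leap year (divisible by 4)).
Jan 21 is 17 days after Jan 4; 17 mod 7 = 3, so Thursday + 3 = Sunday.

Sunday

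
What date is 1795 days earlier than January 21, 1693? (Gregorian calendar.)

−366 (one year; includes Feb 29, 1692) → Jan 21, 1692 (1429 left).
−365 (one year) → Jan 21, 1691 (1064 left).
−365 (one year) → Jan 21, 1690 (699 left).
−365 (one year) → Jan 21, 1689 (334 left).
−21 → Dec 31, 1688 (end of Dec, 31 days; 313 left).
−31 → Nov 30, 1688 (end of Nov, 30 days; 282 left).
−30 → Oct 31, 1688 (end of Oct, 31 days; 252 left).
−31 → Sep 30, 1688 (end of Sep, 30 days; 221 left).
−30 → Aug 31, 1688 (end of Aug, 31 days; 191 left).
−31 → Jul 31, 1688 (end of Jul, 31 days; 160 left).
−31 → Jun 30, 1688 (end of Jun, 30 days; 129 left).
−30 → May 31, 1688 (end of May, 31 days; 99 left).
−31 → Apr 30, 1688 (end of Apr, 30 days; 68 left).
−30 → Mar 31, 1688 (end of Mar, 31 days; 38 left).
−31 → Feb 29, 1688 (end of Feb, 29 days; 7 left).
−7 → Feb 22, 1688.

February 22, 1688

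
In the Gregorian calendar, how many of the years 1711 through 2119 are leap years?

Multiples of 4 in [1711,2119]: 102.
Of those, multiples of 100: 4 (not leap unless ÷400).
Multiples of 400: 1.
Leap years = 102 − 4 + 1 = 99.

99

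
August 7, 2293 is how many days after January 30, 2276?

6399

Jan 30, 2276 → Jan 30, 2277: 366 days (Feb 29, 2276 is in that span).
Jan 30, 2277 → Jan 30, 2278: 365 days.
Jan 30, 2278 → Jan 30, 2279: 365 days.
Jan 30, 2279 → Jan 30, 2280: 365 days.
Jan 30, 2280 → Jan 30, 2281: 366 days (Feb 29, 2280 is in that span).
Jan 30, 2281 → Jan 30, 2282: 365 days.
Jan 30, 2282 → Jan 30, 2283: 365 days.
Jan 30, 2283 → Jan 30, 2284: 365 days.
Jan 30, 2284 → Jan 30, 2285: 366 days (Feb 29, 2284 is in that span).
Jan 30, 2285 → Jan 30, 2286: 365 days.
Jan 30, 2286 → Jan 30, 2287: 365 days.
Jan 30, 2287 → Jan 30, 2288: 365 days.
Jan 30, 2288 → Jan 30, 2289: 366 days (Feb 29, 2288 is in that span).
Jan 30, 2289 → Jan 30, 2290: 365 days.
Jan 30, 2290 → Jan 30, 2291: 365 days.
Jan 30, 2291 → Jan 30, 2292: 365 days.
Jan 30, 2292 → Jan 30, 2293: 366 days (Feb 29, 2292 is in that span).
Jan 30, 2293 → Feb 28, 2293: 29 days (January has 31).
Feb 28, 2293 → Mar 28, 2293: 28 days (February has 28).
Mar 28, 2293 → Apr 28, 2293: 31 days (March has 31).
Apr 28, 2293 → May 28, 2293: 30 days (April has 30).
May 28, 2293 → Jun 28, 2293: 31 days (May has 31).
Jun 28, 2293 → Jul 28, 2293: 30 days (June has 30).
Jul 28, 2293 → Aug 7, 2293: 10 days.
Total: 6399 days.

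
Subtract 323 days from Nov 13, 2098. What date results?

December 25, 2097

−13 → Oct 31, 2098 (end of Oct, 31 days; 310 left).
−31 → Sep 30, 2098 (end of Sep, 30 days; 279 left).
−30 → Aug 31, 2098 (end of Aug, 31 days; 249 left).
−31 → Jul 31, 2098 (end of Jul, 31 days; 218 left).
−31 → Jun 30, 2098 (end of Jun, 30 days; 187 left).
−30 → May 31, 2098 (end of May, 31 days; 157 left).
−31 → Apr 30, 2098 (end of Apr, 30 days; 126 left).
−30 → Mar 31, 2098 (end of Mar, 31 days; 96 left).
−31 → Feb 28, 2098 (end of Feb, 28 days; 65 left).
−28 → Jan 31, 2098 (end of Jan, 31 days; 37 left).
−31 → Dec 31, 2097 (end of Dec, 31 days; 6 left).
−6 → Dec 25, 2097.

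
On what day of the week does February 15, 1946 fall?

Friday

Doomsday rule: the anchor day for the 1900s is Wednesday. For year 46: 46÷12 = 3 r 10, and 10÷4 = 2, so 3+10+2 = 15.
Wednesday + 15 ≡ Thursday — that's 1946's doomsday.
In February the doomsday date is Feb 28 (1946 is not a leap year).
Feb 15 is 13 days before Feb 28; 13 mod 7 = 6, so Thursday − 6 = Friday.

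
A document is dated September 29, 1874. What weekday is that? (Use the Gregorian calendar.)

Tuesday

Doomsday rule: the anchor day for the 1800s is Friday. For year 74: 74÷12 = 6 r 2, and 2÷4 = 0, so 6+2+0 = 8.
Friday + 8 ≡ Saturday — that's 1874's doomsday.
In September the doomsday date is Sep 5.
Sep 29 is 24 days after Sep 5; 24 mod 7 = 3, so Saturday + 3 = Tuesday.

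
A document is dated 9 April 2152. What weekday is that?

Doomsday rule: the anchor day for the 2100s is Sunday. For year 52: 52÷12 = 4 r 4, and 4÷4 = 1, so 4+4+1 = 9.
Sunday + 9 ≡ Tuesday — that's 2152's doomsday.
In April the doomsday date is Apr 4.
Apr 9 is 5 days after Apr 4; 5 mod 7 = 5, so Tuesday + 5 = Sunday.

Sunday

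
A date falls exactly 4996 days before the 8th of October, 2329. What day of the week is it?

First find the weekday of Oct 8, 2329. Doomsday rule: the anchor day for the 2300s is Wednesday. For year 29: 29÷12 = 2 r 5, and 5÷4 = 1, so 2+5+1 = 8.
Wednesday + 8 ≡ Thursday — that's 2329's doomsday.
In October the doomsday date is Oct 10.
Oct 8 is 2 days before Oct 10; 2 mod 7 = 2, so Thursday − 2 = Tuesday.
4996 mod 7 = 5, so 4996 days before a Tuesday is Tuesday − 5 = Thursday.

Thursday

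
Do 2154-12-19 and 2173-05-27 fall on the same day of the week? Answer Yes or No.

Yes

From Dec 19, 2154 to May 27, 2173 is 6734 days.
6734 mod 7 = 0, so they are the same weekday.
(Dec 19, 2154 is a Thursday; May 27, 2173 is a Thursday.)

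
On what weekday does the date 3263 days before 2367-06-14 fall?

Jun 14, 2367 is a Wednesday.
3263 mod 7 = 1, so 3263 days before a Wednesday is Wednesday − 1 = Tuesday.

Tuesday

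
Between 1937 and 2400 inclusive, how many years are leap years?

Multiples of 4 in [1937,2400]: 116.
Of those, multiples of 100: 5 (not leap unless ÷400).
Multiples of 400: 2.
Leap years = 116 − 5 + 2 = 113.

113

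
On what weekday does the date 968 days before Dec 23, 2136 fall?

Friday

First find the weekday of Dec 23, 2136. Doomsday rule: the anchor day for the 2100s is Sunday. For year 36: 36÷12 = 3 r 0, and 0÷4 = 0, so 3+0+0 = 3.
Sunday + 3 ≡ Wednesday — that's 2136's doomsday.
In December the doomsday date is Dec 12.
Dec 23 is 11 days after Dec 12; 11 mod 7 = 4, so Wednesday + 4 = Sunday.
968 mod 7 = 2, so 968 days before a Sunday is Sunday − 2 = Friday.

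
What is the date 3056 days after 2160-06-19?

+365 (one year) → Jun 19, 2161 (2691 left).
+365 (one year) → Jun 19, 2162 (2326 left).
+365 (one year) → Jun 19, 2163 (1961 left).
+366 (one year; includes Feb 29, 2164) → Jun 19, 2164 (1595 left).
+365 (one year) → Jun 19, 2165 (1230 left).
+365 (one year) → Jun 19, 2166 (865 left).
+365 (one year) → Jun 19, 2167 (500 left).
+366 (one year; includes Feb 29, 2168) → Jun 19, 2168 (134 left).
Jun has 30 days: +12 → Jul 1, 2168 (122 left).
Jul has 31 days: +31 → Aug 1, 2168 (91 left).
Aug has 31 days: +31 → Sep 1, 2168 (60 left).
Sep has 30 days: +30 → Oct 1, 2168 (30 left).
+30 → Oct 31, 2168.

October 31, 2168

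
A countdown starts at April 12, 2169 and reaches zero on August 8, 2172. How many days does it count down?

Apr 12, 2169 → Apr 12, 2170: 365 days.
Apr 12, 2170 → Apr 12, 2171: 365 days.
Apr 12, 2171 → Apr 12, 2172: 366 days (Feb 29, 2172 is in that span).
Apr 12, 2172 → May 12, 2172: 30 days (April has 30).
May 12, 2172 → Jun 12, 2172: 31 days (May has 31).
Jun 12, 2172 → Jul 12, 2172: 30 days (June has 30).
Jul 12, 2172 → Aug 8, 2172: 27 days.
Total: 1214 days.

1214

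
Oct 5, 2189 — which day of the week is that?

Monday

Doomsday rule: the anchor day for the 2100s is Sunday. For year 89: 89÷12 = 7 r 5, and 5÷4 = 1, so 7+5+1 = 13.
Sunday + 13 ≡ Saturday — that's 2189's doomsday.
In October the doomsday date is Oct 10.
Oct 5 is 5 days before Oct 10; 5 mod 7 = 5, so Saturday − 5 = Monday.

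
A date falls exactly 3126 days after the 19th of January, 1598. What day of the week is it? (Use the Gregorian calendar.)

First find the weekday of Jan 19, 1598. Doomsday rule: the anchor day for the 1500s is Wednesday. For year 98: 98÷12 = 8 r 2, and 2÷4 = 0, so 8+2+0 = 10.
Wednesday + 10 ≡ Saturday — that's 1598's doomsday.
In January the doomsday date is Jan 3 (1598 is not a leap year).
Jan 19 is 16 days after Jan 3; 16 mod 7 = 2, so Saturday + 2 = Monday.
3126 mod 7 = 4, so 3126 days after a Monday is Monday + 4 = Friday.

Friday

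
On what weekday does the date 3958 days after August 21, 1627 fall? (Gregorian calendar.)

Tuesday

First find the weekday of Aug 21, 1627. Doomsday rule: the anchor day for the 1600s is Tuesday. For year 27: 27÷12 = 2 r 3, and 3÷4 = 0, so 2+3+0 = 5.
Tuesday + 5 ≡ Sunday — that's 1627's doomsday.
In August the doomsday date is Aug 8.
Aug 21 is 13 days after Aug 8; 13 mod 7 = 6, so Sunday + 6 = Saturday.
3958 mod 7 = 3, so 3958 days after a Saturday is Saturday + 3 = Tuesday.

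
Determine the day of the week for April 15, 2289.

Monday

Doomsday rule: the anchor day for the 2200s is Friday. For year 89: 89÷12 = 7 r 5, and 5÷4 = 1, so 7+5+1 = 13.
Friday + 13 ≡ Thursday — that's 2289's doomsday.
In April the doomsday date is Apr 4.
Apr 15 is 11 days after Apr 4; 11 mod 7 = 4, so Thursday + 4 = Monday.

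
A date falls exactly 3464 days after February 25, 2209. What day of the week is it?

Friday

First find the weekday of Feb 25, 2209. Doomsday rule: the anchor day for the 2200s is Friday. For year 09: 9÷12 = 0 r 9, and 9÷4 = 2, so 0+9+2 = 11.
Friday + 11 ≡ Tuesday — that's 2209's doomsday.
In February the doomsday date is Feb 28 (2209 is not a leap year).
Feb 25 is 3 days before Feb 28; 3 mod 7 = 3, so Tuesday − 3 = Saturday.
3464 mod 7 = 6, so 3464 days after a Saturday is Saturday + 6 = Friday.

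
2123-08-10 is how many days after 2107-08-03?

Aug 3, 2107 → Aug 3, 2108: 366 days (Feb 29, 2108 is in that span).
Aug 3, 2108 → Aug 3, 2109: 365 days.
Aug 3, 2109 → Aug 3, 2110: 365 days.
Aug 3, 2110 → Aug 3, 2111: 365 days.
Aug 3, 2111 → Aug 3, 2112: 366 days (Feb 29, 2112 is in that span).
Aug 3, 2112 → Aug 3, 2113: 365 days.
Aug 3, 2113 → Aug 3, 2114: 365 days.
Aug 3, 2114 → Aug 3, 2115: 365 days.
Aug 3, 2115 → Aug 3, 2116: 366 days (Feb 29, 2116 is in that span).
Aug 3, 2116 → Aug 3, 2117: 365 days.
Aug 3, 2117 → Aug 3, 2118: 365 days.
Aug 3, 2118 → Aug 3, 2119: 365 days.
Aug 3, 2119 → Aug 3, 2120: 366 days (Feb 29, 2120 is in that span).
Aug 3, 2120 → Aug 3, 2121: 365 days.
Aug 3, 2121 → Aug 3, 2122: 365 days.
Aug 3, 2122 → Sep 3, 2122: 31 days (August has 31).
Sep 3, 2122 → Oct 3, 2122: 30 days (September has 30).
Oct 3, 2122 → Nov 3, 2122: 31 days (October has 31).
Nov 3, 2122 → Dec 3, 2122: 30 days (November has 30).
Dec 3, 2122 → Jan 3, 2123: 31 days (December has 31).
Jan 3, 2123 → Feb 3, 2123: 31 days (January has 31).
Feb 3, 2123 → Mar 3, 2123: 28 days (February has 28).
Mar 3, 2123 → Apr 3, 2123: 31 days (March has 31).
Apr 3, 2123 → May 3, 2123: 30 days (April has 30).
May 3, 2123 → Jun 3, 2123: 31 days (May has 31).
Jun 3, 2123 → Jul 3, 2123: 30 days (June has 30).
Jul 3, 2123 → Aug 3, 2123: 31 days (July has 31).
Aug 3, 2123 → Aug 10, 2123: 7 days.
Total: 5851 days.

5851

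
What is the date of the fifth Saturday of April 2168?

April 1, 2168 is a Friday.
The first Saturday is therefore April 2 (1 days later).
The fifth Saturday is 2 + 4×7 = April 30.

April 30, 2168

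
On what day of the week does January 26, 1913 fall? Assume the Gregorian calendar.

Sunday

Doomsday rule: the anchor day for the 1900s is Wednesday. For year 13: 13÷12 = 1 r 1, and 1÷4 = 0, so 1+1+0 = 2.
Wednesday + 2 ≡ Friday — that's 1913's doomsday.
In January the doomsday date is Jan 3 (1913 is not a leap year).
Jan 26 is 23 days after Jan 3; 23 mod 7 = 2, so Friday + 2 = Sunday.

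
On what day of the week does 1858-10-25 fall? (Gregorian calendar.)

Monday

Doomsday rule: the anchor day for the 1800s is Friday. For year 58: 58÷12 = 4 r 10, and 10÷4 = 2, so 4+10+2 = 16.
Friday + 16 ≡ Sunday — that's 1858's doomsday.
In October the doomsday date is Oct 10.
Oct 25 is 15 days after Oct 10; 15 mod 7 = 1, so Sunday + 1 = Monday.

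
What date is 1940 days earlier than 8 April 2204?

−366 (one year; includes Feb 29, 2204) → Apr 8, 2203 (1574 left).
−365 (one year) → Apr 8, 2202 (1209 left).
−365 (one year) → Apr 8, 2201 (844 left).
−365 (one year) → Apr 8, 2200 (479 left).
−365 (one year) → Apr 8, 2199 (114 left).
−8 → Mar 31, 2199 (end of Mar, 31 days; 106 left).
−31 → Feb 28, 2199 (end of Feb, 28 days; 75 left).
−28 → Jan 31, 2199 (end of Jan, 31 days; 47 left).
−31 → Dec 31, 2198 (end of Dec, 31 days; 16 left).
−16 → Dec 15, 2198.

December 15, 2198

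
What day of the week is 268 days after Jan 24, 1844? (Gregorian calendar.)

First find the weekday of Jan 24, 1844. Doomsday rule: the anchor day for the 1800s is Friday. For year 44: 44÷12 = 3 r 8, and 8÷4 = 2, so 3+8+2 = 13.
Friday + 13 ≡ Thursday — that's 1844's doomsday.
In January the doomsday date is Jan 4 (1844 is a leap year (divisible by 4)).
Jan 24 is 20 days after Jan 4; 20 mod 7 = 6, so Thursday + 6 = Wednesday.
268 mod 7 = 2, so 268 days after a Wednesday is Wednesday + 2 = Friday.

Friday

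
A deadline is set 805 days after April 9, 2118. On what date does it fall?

+365 (one year) → Apr 9, 2119 (440 left).
+366 (one year; includes Feb 29, 2120) → Apr 9, 2120 (74 left).
Apr has 30 days: +22 → May 1, 2120 (52 left).
May has 31 days: +31 → Jun 1, 2120 (21 left).
+21 → Jun 22, 2120.

June 22, 2120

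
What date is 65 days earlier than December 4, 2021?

−4 → Nov 30, 2021 (end of Nov, 30 days; 61 left).
−30 → Oct 31, 2021 (end of Oct, 31 days; 31 left).
−31 → Sep 30, 2021 (end of Sep, 30 days; 0 left).

September 30, 2021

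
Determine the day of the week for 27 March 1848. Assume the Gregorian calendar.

Monday

Doomsday rule: the anchor day for the 1800s is Friday. For year 48: 48÷12 = 4 r 0, and 0÷4 = 0, so 4+0+0 = 4.
Friday + 4 ≡ Tuesday — that's 1848's doomsday.
In March the doomsday date is Mar 14.
Mar 27 is 13 days after Mar 14; 13 mod 7 = 6, so Tuesday + 6 = Monday.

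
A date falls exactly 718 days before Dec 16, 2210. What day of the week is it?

Wednesday

First find the weekday of Dec 16, 2210. Doomsday rule: the anchor day for the 2200s is Friday. For year 10: 10÷12 = 0 r 10, and 10÷4 = 2, so 0+10+2 = 12.
Friday + 12 ≡ Wednesday — that's 2210's doomsday.
In December the doomsday date is Dec 12.
Dec 16 is 4 days after Dec 12; 4 mod 7 = 4, so Wednesday + 4 = Sunday.
718 mod 7 = 4, so 718 days before a Sunday is Sunday − 4 = Wednesday.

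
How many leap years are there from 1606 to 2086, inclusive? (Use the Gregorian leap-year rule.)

117

Multiples of 4 in [1606,2086]: 120.
Of those, multiples of 100: 4 (not leap unless ÷400).
Multiples of 400: 1.
Leap years = 120 − 4 + 1 = 117.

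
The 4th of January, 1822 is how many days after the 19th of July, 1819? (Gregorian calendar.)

900

Jul 19, 1819 → Jul 19, 1820: 366 days (Feb 29, 1820 is in that span).
Jul 19, 1820 → Jul 19, 1821: 365 days.
Jul 19, 1821 → Aug 19, 1821: 31 days (July has 31).
Aug 19, 1821 → Sep 19, 1821: 31 days (August has 31).
Sep 19, 1821 → Oct 19, 1821: 30 days (September has 30).
Oct 19, 1821 → Nov 19, 1821: 31 days (October has 31).
Nov 19, 1821 → Dec 19, 1821: 30 days (November has 30).
Dec 19, 1821 → Jan 4, 1822: 16 days.
Total: 900 days.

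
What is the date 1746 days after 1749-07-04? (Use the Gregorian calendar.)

April 15, 1754

+365 (one year) → Jul 4, 1750 (1381 left).
+365 (one year) → Jul 4, 1751 (1016 left).
+366 (one year; includes Feb 29, 1752) → Jul 4, 1752 (650 left).
+365 (one year) → Jul 4, 1753 (285 left).
Jul has 31 days: +28 → Aug 1, 1753 (257 left).
Aug has 31 days: +31 → Sep 1, 1753 (226 left).
Sep has 30 days: +30 → Oct 1, 1753 (196 left).
Oct has 31 days: +31 → Nov 1, 1753 (165 left).
Nov has 30 days: +30 → Dec 1, 1753 (135 left).
Dec has 31 days: +31 → Jan 1, 1754 (104 left).
Jan has 31 days: +31 → Feb 1, 1754 (73 left).
Feb has 28 days: +28 → Mar 1, 1754 (45 left).
Mar has 31 days: +31 → Apr 1, 1754 (14 left).
+14 → Apr 15, 1754.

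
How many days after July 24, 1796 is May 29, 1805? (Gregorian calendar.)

3230

Jul 24, 1796 → Jul 24, 1797: 365 days.
Jul 24, 1797 → Jul 24, 1798: 365 days.
Jul 24, 1798 → Jul 24, 1799: 365 days.
Jul 24, 1799 → Jul 24, 1800: 365 days.
Jul 24, 1800 → Jul 24, 1801: 365 days.
Jul 24, 1801 → Jul 24, 1802: 365 days.
Jul 24, 1802 → Jul 24, 1803: 365 days.
Jul 24, 1803 → Jul 24, 1804: 366 days (Feb 29, 1804 is in that span).
Jul 24, 1804 → Aug 24, 1804: 31 days (July has 31).
Aug 24, 1804 → Sep 24, 1804: 31 days (August has 31).
Sep 24, 1804 → Oct 24, 1804: 30 days (September has 30).
Oct 24, 1804 → Nov 24, 1804: 31 days (October has 31).
Nov 24, 1804 → Dec 24, 1804: 30 days (November has 30).
Dec 24, 1804 → Jan 24, 1805: 31 days (December has 31).
Jan 24, 1805 → Feb 24, 1805: 31 days (January has 31).
Feb 24, 1805 → Mar 24, 1805: 28 days (February has 28).
Mar 24, 1805 → Apr 24, 1805: 31 days (March has 31).
Apr 24, 1805 → May 24, 1805: 30 days (April has 30).
May 24, 1805 → May 29, 1805: 5 days.
Total: 3230 days.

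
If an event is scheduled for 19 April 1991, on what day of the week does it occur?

January 1, 1991 is a Tuesday.
Jan 1, 1991 → Feb 1, 1991: 31 days (January has 31).
Feb 1, 1991 → Mar 1, 1991: 28 days (February has 28).
Mar 1, 1991 → Apr 1, 1991: 31 days (March has 31).
Apr 1, 1991 → Apr 19, 1991: 18 days.
Total: 108 days.
108 mod 7 = 3, so Tuesday + 3 = Friday.

Friday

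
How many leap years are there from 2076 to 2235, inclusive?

38

Multiples of 4 in [2076,2235]: 40.
Of those, multiples of 100: 2 (not leap unless ÷400).
Multiples of 400: 0.
Leap years = 40 − 2 + 0 = 38.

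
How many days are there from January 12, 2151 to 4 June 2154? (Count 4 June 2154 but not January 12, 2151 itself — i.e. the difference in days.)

Jan 12, 2151 → Jan 12, 2152: 365 days.
Jan 12, 2152 → Jan 12, 2153: 366 days (Feb 29, 2152 is in that span).
Jan 12, 2153 → Jan 12, 2154: 365 days.
Jan 12, 2154 → Feb 12, 2154: 31 days (January has 31).
Feb 12, 2154 → Mar 12, 2154: 28 days (February has 28).
Mar 12, 2154 → Apr 12, 2154: 31 days (March has 31).
Apr 12, 2154 → May 12, 2154: 30 days (April has 30).
May 12, 2154 → Jun 4, 2154: 23 days.
Total: 1239 days.

1239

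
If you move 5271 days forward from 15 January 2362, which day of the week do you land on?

Monday

Jan 15, 2362 is a Monday.
5271 mod 7 = 0, so 5271 days after a Monday is Monday + 0 = Monday.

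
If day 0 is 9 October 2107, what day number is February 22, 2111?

Oct 9, 2107 → Oct 9, 2108: 366 days (Feb 29, 2108 is in that span).
Oct 9, 2108 → Oct 9, 2109: 365 days.
Oct 9, 2109 → Oct 9, 2110: 365 days.
Oct 9, 2110 → Nov 9, 2110: 31 days (October has 31).
Nov 9, 2110 → Dec 9, 2110: 30 days (November has 30).
Dec 9, 2110 → Jan 9, 2111: 31 days (December has 31).
Jan 9, 2111 → Feb 9, 2111: 31 days (January has 31).
Feb 9, 2111 → Feb 22, 2111: 13 days.
Total: 1232 days.

1232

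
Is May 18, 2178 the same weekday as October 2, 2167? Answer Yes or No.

No

From Oct 2, 2167 to May 18, 2178 is 3881 days.
3881 mod 7 = 3, so they are different weekdays.
(Oct 2, 2167 is a Friday; May 18, 2178 is a Monday.)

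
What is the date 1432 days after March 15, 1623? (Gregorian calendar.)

February 14, 1627

+366 (one year; includes Feb 29, 1624) → Mar 15, 1624 (1066 left).
+365 (one year) → Mar 15, 1625 (701 left).
+365 (one year) → Mar 15, 1626 (336 left).
Mar has 31 days: +17 → Apr 1, 1626 (319 left).
Apr has 30 days: +30 → May 1, 1626 (289 left).
May has 31 days: +31 → Jun 1, 1626 (258 left).
Jun has 30 days: +30 → Jul 1, 1626 (228 left).
Jul has 31 days: +31 → Aug 1, 1626 (197 left).
Aug has 31 days: +31 → Sep 1, 1626 (166 left).
Sep has 30 days: +30 → Oct 1, 1626 (136 left).
Oct has 31 days: +31 → Nov 1, 1626 (105 left).
Nov has 30 days: +30 → Dec 1, 1626 (75 left).
Dec has 31 days: +31 → Jan 1, 1627 (44 left).
Jan has 31 days: +31 → Feb 1, 1627 (13 left).
+13 → Feb 14, 1627.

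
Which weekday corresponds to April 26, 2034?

Wednesday

Doomsday rule: the anchor day for the 2000s is Tuesday. For year 34: 34÷12 = 2 r 10, and 10÷4 = 2, so 2+10+2 = 14.
Tuesday + 14 ≡ Tuesday — that's 2034's doomsday.
In April the doomsday date is Apr 4.
Apr 26 is 22 days after Apr 4; 22 mod 7 = 1, so Tuesday + 1 = Wednesday.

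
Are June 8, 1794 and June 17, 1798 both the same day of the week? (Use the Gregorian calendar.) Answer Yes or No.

Yes

From Jun 8, 1794 to Jun 17, 1798 is 1470 days.
1470 mod 7 = 0, so they are the same weekday.
(Jun 8, 1794 is a Sunday; Jun 17, 1798 is a Sunday.)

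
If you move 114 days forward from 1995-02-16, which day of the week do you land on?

First find the weekday of Feb 16, 1995. Doomsday rule: the anchor day for the 1900s is Wednesday. For year 95: 95÷12 = 7 r 11, and 11÷4 = 2, so 7+11+2 = 20.
Wednesday + 20 ≡ Tuesday — that's 1995's doomsday.
In February the doomsday date is Feb 28 (1995 is not a leap year).
Feb 16 is 12 days before Feb 28; 12 mod 7 = 5, so Tuesday − 5 = Thursday.
114 mod 7 = 2, so 114 days after a Thursday is Thursday + 2 = Saturday.

Saturday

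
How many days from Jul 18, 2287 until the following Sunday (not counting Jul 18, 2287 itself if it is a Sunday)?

Jul 18, 2287 is a Monday.
From Monday to the next Sunday is 6 days.

6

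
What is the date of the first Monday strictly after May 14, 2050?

May 14, 2050 is a Saturday.
From Saturday to the next Monday is 2 days.
May 14, 2050 + 2 = May 16, 2050.

May 16, 2050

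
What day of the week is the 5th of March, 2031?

Wednesday

January 1, 2031 is a Wednesday.
Jan 1, 2031 → Feb 1, 2031: 31 days (January has 31).
Feb 1, 2031 → Mar 1, 2031: 28 days (February has 28).
Mar 1, 2031 → Mar 5, 2031: 4 days.
Total: 63 days.
63 mod 7 = 0, so Wednesday + 0 = Wednesday.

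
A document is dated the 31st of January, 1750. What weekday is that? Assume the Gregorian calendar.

Doomsday rule: the anchor day for the 1700s is Sunday. For year 50: 50÷12 = 4 r 2, and 2÷4 = 0, so 4+2+0 = 6.
Sunday + 6 ≡ Saturday — that's 1750's doomsday.
In January the doomsday date is Jan 3 (1750 is not a leap year).
Jan 31 is 28 days after Jan 3; 28 mod 7 = 0, so Saturday + 0 = Saturday.

Saturday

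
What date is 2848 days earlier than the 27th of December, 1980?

−366 (one year; includes Feb 29, 1980) → Dec 27, 1979 (2482 left).
−365 (one year) → Dec 27, 1978 (2117 left).
−365 (one year) → Dec 27, 1977 (1752 left).
−365 (one year) → Dec 27, 1976 (1387 left).
−366 (one year; includes Feb 29, 1976) → Dec 27, 1975 (1021 left).
−365 (one year) → Dec 27, 1974 (656 left).
−365 (one year) → Dec 27, 1973 (291 left).
−27 → Nov 30, 1973 (end of Nov, 30 days; 264 left).
−30 → Oct 31, 1973 (end of Oct, 31 days; 234 left).
−31 → Sep 30, 1973 (end of Sep, 30 days; 203 left).
−30 → Aug 31, 1973 (end of Aug, 31 days; 173 left).
−31 → Jul 31, 1973 (end of Jul, 31 days; 142 left).
−31 → Jun 30, 1973 (end of Jun, 30 days; 111 left).
−30 → May 31, 1973 (end of May, 31 days; 81 left).
−31 → Apr 30, 1973 (end of Apr, 30 days; 50 left).
−30 → Mar 31, 1973 (end of Mar, 31 days; 20 left).
−20 → Mar 11, 1973.

March 11, 1973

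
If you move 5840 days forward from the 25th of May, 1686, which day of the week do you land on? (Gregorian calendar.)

Monday

First find the weekday of May 25, 1686. Doomsday rule: the anchor day for the 1600s is Tuesday. For year 86: 86÷12 = 7 r 2, and 2÷4 = 0, so 7+2+0 = 9.
Tuesday + 9 ≡ Thursday — that's 1686's doomsday.
In May the doomsday date is May 9.
May 25 is 16 days after May 9; 16 mod 7 = 2, so Thursday + 2 = Saturday.
5840 mod 7 = 2, so 5840 days after a Saturday is Saturday + 2 = Monday.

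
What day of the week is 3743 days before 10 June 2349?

First find the weekday of Jun 10, 2349. Doomsday rule: the anchor day for the 2300s is Wednesday. For year 49: 49÷12 = 4 r 1, and 1÷4 = 0, so 4+1+0 = 5.
Wednesday + 5 ≡ Monday — that's 2349's doomsday.
In June the doomsday date is Jun 6.
Jun 10 is 4 days after Jun 6; 4 mod 7 = 4, so Monday + 4 = Friday.
3743 mod 7 = 5, so 3743 days before a Friday is Friday − 5 = Sunday.

Sunday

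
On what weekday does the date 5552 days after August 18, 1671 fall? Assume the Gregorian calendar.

Wednesday

Aug 18, 1671 is a Tuesday.
5552 mod 7 = 1, so 5552 days after a Tuesday is Tuesday + 1 = Wednesday.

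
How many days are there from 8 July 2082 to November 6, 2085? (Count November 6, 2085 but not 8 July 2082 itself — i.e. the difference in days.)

Jul 8, 2082 → Jul 8, 2083: 365 days.
Jul 8, 2083 → Jul 8, 2084: 366 days (Feb 29, 2084 is in that span).
Jul 8, 2084 → Jul 8, 2085: 365 days.
Jul 8, 2085 → Aug 8, 2085: 31 days (July has 31).
Aug 8, 2085 → Sep 8, 2085: 31 days (August has 31).
Sep 8, 2085 → Oct 8, 2085: 30 days (September has 30).
Oct 8, 2085 → Nov 6, 2085: 29 days.
Total: 1217 days.

1217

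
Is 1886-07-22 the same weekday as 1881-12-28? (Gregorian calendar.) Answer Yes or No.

From Dec 28, 1881 to Jul 22, 1886 is 1667 days.
1667 mod 7 = 1, so they are different weekdays.
(Dec 28, 1881 is a Wednesday; Jul 22, 1886 is a Thursday.)

No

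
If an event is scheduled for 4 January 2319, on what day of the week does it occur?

Doomsday rule: the anchor day for the 2300s is Wednesday. For year 19: 19÷12 = 1 r 7, and 7÷4 = 1, so 1+7+1 = 9.
Wednesday + 9 ≡ Friday — that's 2319's doomsday.
In January the doomsday date is Jan 3 (2319 is not a leap year).
Jan 4 is 1 day after Jan 3; 1 mod 7 = 1, so Friday + 1 = Saturday.

Saturday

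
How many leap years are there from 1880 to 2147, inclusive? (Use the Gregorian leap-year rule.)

65

Multiples of 4 in [1880,2147]: 67.
Of those, multiples of 100: 3 (not leap unless ÷400).
Multiples of 400: 1.
Leap years = 67 − 3 + 1 = 65.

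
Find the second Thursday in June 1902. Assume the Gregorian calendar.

June 12, 1902

June 1, 1902 is a Sunday.
The first Thursday is therefore June 5 (4 days later).
The second Thursday is 5 + 1×7 = June 12.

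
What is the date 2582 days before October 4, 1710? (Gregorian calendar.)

September 9, 1703

−365 (one year) → Oct 4, 1709 (2217 left).
−365 (one year) → Oct 4, 1708 (1852 left).
−366 (one year; includes Feb 29, 1708) → Oct 4, 1707 (1486 left).
−365 (one year) → Oct 4, 1706 (1121 left).
−365 (one year) → Oct 4, 1705 (756 left).
−365 (one year) → Oct 4, 1704 (391 left).
−4 → Sep 30, 1704 (end of Sep, 30 days; 387 left).
−30 → Aug 31, 1704 (end of Aug, 31 days; 357 left).
−31 → Jul 31, 1704 (end of Jul, 31 days; 326 left).
−31 → Jun 30, 1704 (end of Jun, 30 days; 295 left).
−30 → May 31, 1704 (end of May, 31 days; 265 left).
−31 → Apr 30, 1704 (end of Apr, 30 days; 234 left).
−30 → Mar 31, 1704 (end of Mar, 31 days; 204 left).
−31 → Feb 29, 1704 (end of Feb, 29 days; 173 left).
−29 → Jan 31, 1704 (end of Jan, 31 days; 144 left).
−31 → Dec 31, 1703 (end of Dec, 31 days; 113 left).
−31 → Nov 30, 1703 (end of Nov, 30 days; 82 left).
−30 → Oct 31, 1703 (end of Oct, 31 days; 52 left).
−31 → Sep 30, 1703 (end of Sep, 30 days; 21 left).
−21 → Sep 9, 1703.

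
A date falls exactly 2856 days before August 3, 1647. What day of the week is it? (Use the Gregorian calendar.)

Aug 3, 1647 is a Saturday.
2856 mod 7 = 0, so 2856 days before a Saturday is Saturday − 0 = Saturday.

Saturday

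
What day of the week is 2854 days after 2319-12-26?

Wednesday

First find the weekday of Dec 26, 2319. Doomsday rule: the anchor day for the 2300s is Wednesday. For year 19: 19÷12 = 1 r 7, and 7÷4 = 1, so 1+7+1 = 9.
Wednesday + 9 ≡ Friday — that's 2319's doomsday.
In December the doomsday date is Dec 12.
Dec 26 is 14 days after Dec 12; 14 mod 7 = 0, so Friday + 0 = Friday.
2854 mod 7 = 5, so 2854 days after a Friday is Friday + 5 = Wednesday.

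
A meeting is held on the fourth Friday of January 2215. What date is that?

January 1, 2215 is a Sunday.
The first Friday is therefore January 6 (5 days later).
The fourth Friday is 6 + 3×7 = January 27.

January 27, 2215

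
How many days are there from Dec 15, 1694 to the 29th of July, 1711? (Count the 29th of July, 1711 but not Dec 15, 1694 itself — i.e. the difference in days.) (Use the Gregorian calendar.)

6069

Dec 15, 1694 → Dec 15, 1695: 365 days.
Dec 15, 1695 → Dec 15, 1696: 366 days (Feb 29, 1696 is in that span).
Dec 15, 1696 → Dec 15, 1697: 365 days.
Dec 15, 1697 → Dec 15, 1698: 365 days.
Dec 15, 1698 → Dec 15, 1699: 365 days.
Dec 15, 1699 → Dec 15, 1700: 365 days.
Dec 15, 1700 → Dec 15, 1701: 365 days.
Dec 15, 1701 → Dec 15, 1702: 365 days.
Dec 15, 1702 → Dec 15, 1703: 365 days.
Dec 15, 1703 → Dec 15, 1704: 366 days (Feb 29, 1704 is in that span).
Dec 15, 1704 → Dec 15, 1705: 365 days.
Dec 15, 1705 → Dec 15, 1706: 365 days.
Dec 15, 1706 → Dec 15, 1707: 365 days.
Dec 15, 1707 → Dec 15, 1708: 366 days (Feb 29, 1708 is in that span).
Dec 15, 1708 → Dec 15, 1709: 365 days.
Dec 15, 1709 → Dec 15, 1710: 365 days.
Dec 15, 1710 → Jan 15, 1711: 31 days (December has 31).
Jan 15, 1711 → Feb 15, 1711: 31 days (January has 31).
Feb 15, 1711 → Mar 15, 1711: 28 days (February has 28).
Mar 15, 1711 → Apr 15, 1711: 31 days (March has 31).
Apr 15, 1711 → May 15, 1711: 30 days (April has 30).
May 15, 1711 → Jun 15, 1711: 31 days (May has 31).
Jun 15, 1711 → Jul 15, 1711: 30 days (June has 30).
Jul 15, 1711 → Jul 29, 1711: 14 days.
Total: 6069 days.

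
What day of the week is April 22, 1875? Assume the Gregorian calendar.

Doomsday rule: the anchor day for the 1800s is Friday. For year 75: 75÷12 = 6 r 3, and 3÷4 = 0, so 6+3+0 = 9.
Friday + 9 ≡ Sunday — that's 1875's doomsday.
In April the doomsday date is Apr 4.
Apr 22 is 18 days after Apr 4; 18 mod 7 = 4, so Sunday + 4 = Thursday.

Thursday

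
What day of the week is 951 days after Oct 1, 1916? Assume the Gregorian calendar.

Oct 1, 1916 is a Sunday.
951 mod 7 = 6, so 951 days after a Sunday is Sunday + 6 = Saturday.

Saturday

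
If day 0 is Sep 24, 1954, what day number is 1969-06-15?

5378

Sep 24, 1954 → Sep 24, 1955: 365 days.
Sep 24, 1955 → Sep 24, 1956: 366 days (Feb 29, 1956 is in that span).
Sep 24, 1956 → Sep 24, 1957: 365 days.
Sep 24, 1957 → Sep 24, 1958: 365 days.
Sep 24, 1958 → Sep 24, 1959: 365 days.
Sep 24, 1959 → Sep 24, 1960: 366 days (Feb 29, 1960 is in that span).
Sep 24, 1960 → Sep 24, 1961: 365 days.
Sep 24, 1961 → Sep 24, 1962: 365 days.
Sep 24, 1962 → Sep 24, 1963: 365 days.
Sep 24, 1963 → Sep 24, 1964: 366 days (Feb 29, 1964 is in that span).
Sep 24, 1964 → Sep 24, 1965: 365 days.
Sep 24, 1965 → Sep 24, 1966: 365 days.
Sep 24, 1966 → Sep 24, 1967: 365 days.
Sep 24, 1967 → Sep 24, 1968: 366 days (Feb 29, 1968 is in that span).
Sep 24, 1968 → Oct 24, 1968: 30 days (September has 30).
Oct 24, 1968 → Nov 24, 1968: 31 days (October has 31).
Nov 24, 1968 → Dec 24, 1968: 30 days (November has 30).
Dec 24, 1968 → Jan 24, 1969: 31 days (December has 31).
Jan 24, 1969 → Feb 24, 1969: 31 days (January has 31).
Feb 24, 1969 → Mar 24, 1969: 28 days (February has 28).
Mar 24, 1969 → Apr 24, 1969: 31 days (March has 31).
Apr 24, 1969 → May 24, 1969: 30 days (April has 30).
May 24, 1969 → Jun 15, 1969: 22 days.
Total: 5378 days.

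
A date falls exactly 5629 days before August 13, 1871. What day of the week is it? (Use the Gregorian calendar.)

Aug 13, 1871 is a Sunday.
5629 mod 7 = 1, so 5629 days before a Sunday is Sunday − 1 = Saturday.

Saturday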